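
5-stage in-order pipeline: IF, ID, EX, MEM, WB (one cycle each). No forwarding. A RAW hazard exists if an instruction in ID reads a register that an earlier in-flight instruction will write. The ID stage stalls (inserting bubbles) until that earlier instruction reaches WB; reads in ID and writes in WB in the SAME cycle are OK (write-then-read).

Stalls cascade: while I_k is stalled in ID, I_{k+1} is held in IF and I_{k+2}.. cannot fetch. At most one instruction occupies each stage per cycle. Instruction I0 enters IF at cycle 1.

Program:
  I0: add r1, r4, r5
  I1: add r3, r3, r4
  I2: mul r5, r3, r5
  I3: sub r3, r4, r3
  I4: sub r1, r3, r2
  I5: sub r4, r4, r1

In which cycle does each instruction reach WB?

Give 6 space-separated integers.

Answer: 5 6 9 10 13 16

Derivation:
I0 add r1 <- r4,r5: IF@1 ID@2 stall=0 (-) EX@3 MEM@4 WB@5
I1 add r3 <- r3,r4: IF@2 ID@3 stall=0 (-) EX@4 MEM@5 WB@6
I2 mul r5 <- r3,r5: IF@3 ID@4 stall=2 (RAW on I1.r3 (WB@6)) EX@7 MEM@8 WB@9
I3 sub r3 <- r4,r3: IF@4 ID@7 stall=0 (-) EX@8 MEM@9 WB@10
I4 sub r1 <- r3,r2: IF@7 ID@8 stall=2 (RAW on I3.r3 (WB@10)) EX@11 MEM@12 WB@13
I5 sub r4 <- r4,r1: IF@8 ID@11 stall=2 (RAW on I4.r1 (WB@13)) EX@14 MEM@15 WB@16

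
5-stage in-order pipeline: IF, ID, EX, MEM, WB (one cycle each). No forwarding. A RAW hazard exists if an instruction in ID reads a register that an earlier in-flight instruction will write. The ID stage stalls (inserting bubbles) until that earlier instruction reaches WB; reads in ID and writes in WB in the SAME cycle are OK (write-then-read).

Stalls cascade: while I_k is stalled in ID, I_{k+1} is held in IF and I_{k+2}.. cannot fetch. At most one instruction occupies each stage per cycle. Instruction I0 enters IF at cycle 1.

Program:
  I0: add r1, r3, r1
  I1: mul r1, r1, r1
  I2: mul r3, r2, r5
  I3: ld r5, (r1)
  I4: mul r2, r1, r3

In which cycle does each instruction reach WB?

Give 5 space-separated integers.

I0 add r1 <- r3,r1: IF@1 ID@2 stall=0 (-) EX@3 MEM@4 WB@5
I1 mul r1 <- r1,r1: IF@2 ID@3 stall=2 (RAW on I0.r1 (WB@5)) EX@6 MEM@7 WB@8
I2 mul r3 <- r2,r5: IF@3 ID@6 stall=0 (-) EX@7 MEM@8 WB@9
I3 ld r5 <- r1: IF@6 ID@7 stall=1 (RAW on I1.r1 (WB@8)) EX@9 MEM@10 WB@11
I4 mul r2 <- r1,r3: IF@7 ID@9 stall=0 (-) EX@10 MEM@11 WB@12

Answer: 5 8 9 11 12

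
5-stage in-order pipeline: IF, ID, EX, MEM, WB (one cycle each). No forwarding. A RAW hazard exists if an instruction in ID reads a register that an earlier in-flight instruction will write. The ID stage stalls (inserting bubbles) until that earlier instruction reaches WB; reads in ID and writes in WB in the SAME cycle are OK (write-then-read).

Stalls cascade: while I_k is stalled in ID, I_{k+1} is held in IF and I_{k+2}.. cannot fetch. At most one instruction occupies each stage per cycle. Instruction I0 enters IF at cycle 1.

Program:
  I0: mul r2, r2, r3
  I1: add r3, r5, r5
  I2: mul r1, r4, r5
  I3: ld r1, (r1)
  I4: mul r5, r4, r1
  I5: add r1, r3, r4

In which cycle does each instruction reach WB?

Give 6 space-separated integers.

Answer: 5 6 7 10 13 14

Derivation:
I0 mul r2 <- r2,r3: IF@1 ID@2 stall=0 (-) EX@3 MEM@4 WB@5
I1 add r3 <- r5,r5: IF@2 ID@3 stall=0 (-) EX@4 MEM@5 WB@6
I2 mul r1 <- r4,r5: IF@3 ID@4 stall=0 (-) EX@5 MEM@6 WB@7
I3 ld r1 <- r1: IF@4 ID@5 stall=2 (RAW on I2.r1 (WB@7)) EX@8 MEM@9 WB@10
I4 mul r5 <- r4,r1: IF@5 ID@8 stall=2 (RAW on I3.r1 (WB@10)) EX@11 MEM@12 WB@13
I5 add r1 <- r3,r4: IF@8 ID@11 stall=0 (-) EX@12 MEM@13 WB@14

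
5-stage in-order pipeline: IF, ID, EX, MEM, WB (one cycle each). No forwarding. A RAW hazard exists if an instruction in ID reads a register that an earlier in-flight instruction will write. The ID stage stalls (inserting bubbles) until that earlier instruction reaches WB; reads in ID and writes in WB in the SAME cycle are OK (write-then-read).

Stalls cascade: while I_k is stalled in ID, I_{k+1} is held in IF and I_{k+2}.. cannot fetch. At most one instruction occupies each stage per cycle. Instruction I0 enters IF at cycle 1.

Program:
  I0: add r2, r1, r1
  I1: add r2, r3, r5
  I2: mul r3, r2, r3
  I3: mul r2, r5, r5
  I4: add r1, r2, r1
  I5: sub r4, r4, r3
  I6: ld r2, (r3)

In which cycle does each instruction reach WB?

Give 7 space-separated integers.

I0 add r2 <- r1,r1: IF@1 ID@2 stall=0 (-) EX@3 MEM@4 WB@5
I1 add r2 <- r3,r5: IF@2 ID@3 stall=0 (-) EX@4 MEM@5 WB@6
I2 mul r3 <- r2,r3: IF@3 ID@4 stall=2 (RAW on I1.r2 (WB@6)) EX@7 MEM@8 WB@9
I3 mul r2 <- r5,r5: IF@4 ID@7 stall=0 (-) EX@8 MEM@9 WB@10
I4 add r1 <- r2,r1: IF@7 ID@8 stall=2 (RAW on I3.r2 (WB@10)) EX@11 MEM@12 WB@13
I5 sub r4 <- r4,r3: IF@8 ID@11 stall=0 (-) EX@12 MEM@13 WB@14
I6 ld r2 <- r3: IF@11 ID@12 stall=0 (-) EX@13 MEM@14 WB@15

Answer: 5 6 9 10 13 14 15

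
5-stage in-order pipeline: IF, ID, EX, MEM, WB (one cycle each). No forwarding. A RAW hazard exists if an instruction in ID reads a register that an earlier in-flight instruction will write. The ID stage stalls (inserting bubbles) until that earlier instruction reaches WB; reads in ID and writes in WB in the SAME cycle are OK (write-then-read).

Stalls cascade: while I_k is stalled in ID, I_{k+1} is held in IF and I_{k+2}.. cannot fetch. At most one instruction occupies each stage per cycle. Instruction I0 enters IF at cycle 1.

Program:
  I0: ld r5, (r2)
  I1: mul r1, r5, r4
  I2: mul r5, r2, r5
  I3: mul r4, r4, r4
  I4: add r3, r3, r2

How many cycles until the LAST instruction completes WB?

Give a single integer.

I0 ld r5 <- r2: IF@1 ID@2 stall=0 (-) EX@3 MEM@4 WB@5
I1 mul r1 <- r5,r4: IF@2 ID@3 stall=2 (RAW on I0.r5 (WB@5)) EX@6 MEM@7 WB@8
I2 mul r5 <- r2,r5: IF@3 ID@6 stall=0 (-) EX@7 MEM@8 WB@9
I3 mul r4 <- r4,r4: IF@6 ID@7 stall=0 (-) EX@8 MEM@9 WB@10
I4 add r3 <- r3,r2: IF@7 ID@8 stall=0 (-) EX@9 MEM@10 WB@11

Answer: 11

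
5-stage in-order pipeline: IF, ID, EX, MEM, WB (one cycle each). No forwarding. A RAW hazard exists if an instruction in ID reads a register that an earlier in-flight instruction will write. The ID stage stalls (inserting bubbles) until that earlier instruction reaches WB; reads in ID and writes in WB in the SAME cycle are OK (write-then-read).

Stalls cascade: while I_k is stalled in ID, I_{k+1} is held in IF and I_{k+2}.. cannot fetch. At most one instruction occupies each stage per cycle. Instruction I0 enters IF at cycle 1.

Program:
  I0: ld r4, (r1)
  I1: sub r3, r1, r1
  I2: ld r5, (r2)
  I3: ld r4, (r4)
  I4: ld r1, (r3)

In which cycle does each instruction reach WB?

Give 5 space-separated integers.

Answer: 5 6 7 8 9

Derivation:
I0 ld r4 <- r1: IF@1 ID@2 stall=0 (-) EX@3 MEM@4 WB@5
I1 sub r3 <- r1,r1: IF@2 ID@3 stall=0 (-) EX@4 MEM@5 WB@6
I2 ld r5 <- r2: IF@3 ID@4 stall=0 (-) EX@5 MEM@6 WB@7
I3 ld r4 <- r4: IF@4 ID@5 stall=0 (-) EX@6 MEM@7 WB@8
I4 ld r1 <- r3: IF@5 ID@6 stall=0 (-) EX@7 MEM@8 WB@9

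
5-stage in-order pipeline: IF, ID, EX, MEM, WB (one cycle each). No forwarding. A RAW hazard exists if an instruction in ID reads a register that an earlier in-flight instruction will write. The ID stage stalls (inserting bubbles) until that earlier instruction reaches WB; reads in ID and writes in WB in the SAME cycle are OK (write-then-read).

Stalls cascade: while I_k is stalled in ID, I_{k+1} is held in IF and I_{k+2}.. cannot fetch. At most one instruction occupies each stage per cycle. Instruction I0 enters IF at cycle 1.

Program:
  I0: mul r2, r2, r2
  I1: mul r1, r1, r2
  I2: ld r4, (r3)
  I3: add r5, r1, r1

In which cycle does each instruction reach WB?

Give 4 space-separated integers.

Answer: 5 8 9 11

Derivation:
I0 mul r2 <- r2,r2: IF@1 ID@2 stall=0 (-) EX@3 MEM@4 WB@5
I1 mul r1 <- r1,r2: IF@2 ID@3 stall=2 (RAW on I0.r2 (WB@5)) EX@6 MEM@7 WB@8
I2 ld r4 <- r3: IF@3 ID@6 stall=0 (-) EX@7 MEM@8 WB@9
I3 add r5 <- r1,r1: IF@6 ID@7 stall=1 (RAW on I1.r1 (WB@8)) EX@9 MEM@10 WB@11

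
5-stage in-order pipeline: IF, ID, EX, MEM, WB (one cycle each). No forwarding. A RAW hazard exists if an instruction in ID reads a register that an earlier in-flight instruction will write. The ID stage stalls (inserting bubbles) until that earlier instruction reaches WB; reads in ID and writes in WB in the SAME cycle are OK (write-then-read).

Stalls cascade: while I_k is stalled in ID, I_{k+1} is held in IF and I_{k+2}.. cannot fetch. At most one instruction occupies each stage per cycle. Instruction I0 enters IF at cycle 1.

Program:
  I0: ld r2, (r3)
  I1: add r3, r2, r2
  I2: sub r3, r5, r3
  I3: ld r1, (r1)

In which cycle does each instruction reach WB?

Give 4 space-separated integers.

I0 ld r2 <- r3: IF@1 ID@2 stall=0 (-) EX@3 MEM@4 WB@5
I1 add r3 <- r2,r2: IF@2 ID@3 stall=2 (RAW on I0.r2 (WB@5)) EX@6 MEM@7 WB@8
I2 sub r3 <- r5,r3: IF@3 ID@6 stall=2 (RAW on I1.r3 (WB@8)) EX@9 MEM@10 WB@11
I3 ld r1 <- r1: IF@6 ID@9 stall=0 (-) EX@10 MEM@11 WB@12

Answer: 5 8 11 12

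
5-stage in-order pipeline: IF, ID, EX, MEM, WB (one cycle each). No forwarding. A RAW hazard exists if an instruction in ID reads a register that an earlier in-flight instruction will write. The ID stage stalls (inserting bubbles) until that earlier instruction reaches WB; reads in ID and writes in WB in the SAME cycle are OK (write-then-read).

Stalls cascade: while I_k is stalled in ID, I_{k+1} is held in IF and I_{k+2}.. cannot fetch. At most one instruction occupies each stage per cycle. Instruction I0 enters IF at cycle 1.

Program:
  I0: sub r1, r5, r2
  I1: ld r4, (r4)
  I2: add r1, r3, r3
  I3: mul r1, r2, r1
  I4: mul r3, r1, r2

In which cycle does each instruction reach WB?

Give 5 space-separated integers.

I0 sub r1 <- r5,r2: IF@1 ID@2 stall=0 (-) EX@3 MEM@4 WB@5
I1 ld r4 <- r4: IF@2 ID@3 stall=0 (-) EX@4 MEM@5 WB@6
I2 add r1 <- r3,r3: IF@3 ID@4 stall=0 (-) EX@5 MEM@6 WB@7
I3 mul r1 <- r2,r1: IF@4 ID@5 stall=2 (RAW on I2.r1 (WB@7)) EX@8 MEM@9 WB@10
I4 mul r3 <- r1,r2: IF@5 ID@8 stall=2 (RAW on I3.r1 (WB@10)) EX@11 MEM@12 WB@13

Answer: 5 6 7 10 13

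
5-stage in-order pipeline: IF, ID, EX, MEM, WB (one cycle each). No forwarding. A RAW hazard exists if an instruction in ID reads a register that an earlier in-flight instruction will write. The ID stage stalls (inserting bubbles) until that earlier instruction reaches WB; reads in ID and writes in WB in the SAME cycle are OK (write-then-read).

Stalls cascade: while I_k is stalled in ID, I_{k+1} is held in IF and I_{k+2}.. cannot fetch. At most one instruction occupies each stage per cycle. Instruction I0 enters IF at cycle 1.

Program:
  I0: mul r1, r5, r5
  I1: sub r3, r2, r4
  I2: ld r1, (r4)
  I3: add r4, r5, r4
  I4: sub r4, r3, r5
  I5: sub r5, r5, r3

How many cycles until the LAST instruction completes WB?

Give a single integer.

Answer: 10

Derivation:
I0 mul r1 <- r5,r5: IF@1 ID@2 stall=0 (-) EX@3 MEM@4 WB@5
I1 sub r3 <- r2,r4: IF@2 ID@3 stall=0 (-) EX@4 MEM@5 WB@6
I2 ld r1 <- r4: IF@3 ID@4 stall=0 (-) EX@5 MEM@6 WB@7
I3 add r4 <- r5,r4: IF@4 ID@5 stall=0 (-) EX@6 MEM@7 WB@8
I4 sub r4 <- r3,r5: IF@5 ID@6 stall=0 (-) EX@7 MEM@8 WB@9
I5 sub r5 <- r5,r3: IF@6 ID@7 stall=0 (-) EX@8 MEM@9 WB@10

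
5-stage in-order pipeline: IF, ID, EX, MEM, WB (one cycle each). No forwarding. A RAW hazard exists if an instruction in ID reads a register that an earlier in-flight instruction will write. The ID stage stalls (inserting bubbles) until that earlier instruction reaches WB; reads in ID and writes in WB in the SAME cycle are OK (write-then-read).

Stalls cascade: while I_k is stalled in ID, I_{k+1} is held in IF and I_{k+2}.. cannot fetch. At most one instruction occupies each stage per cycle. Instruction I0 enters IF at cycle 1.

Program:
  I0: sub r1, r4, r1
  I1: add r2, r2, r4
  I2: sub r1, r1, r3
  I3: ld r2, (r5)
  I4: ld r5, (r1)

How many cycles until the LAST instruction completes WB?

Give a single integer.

Answer: 11

Derivation:
I0 sub r1 <- r4,r1: IF@1 ID@2 stall=0 (-) EX@3 MEM@4 WB@5
I1 add r2 <- r2,r4: IF@2 ID@3 stall=0 (-) EX@4 MEM@5 WB@6
I2 sub r1 <- r1,r3: IF@3 ID@4 stall=1 (RAW on I0.r1 (WB@5)) EX@6 MEM@7 WB@8
I3 ld r2 <- r5: IF@4 ID@6 stall=0 (-) EX@7 MEM@8 WB@9
I4 ld r5 <- r1: IF@6 ID@7 stall=1 (RAW on I2.r1 (WB@8)) EX@9 MEM@10 WB@11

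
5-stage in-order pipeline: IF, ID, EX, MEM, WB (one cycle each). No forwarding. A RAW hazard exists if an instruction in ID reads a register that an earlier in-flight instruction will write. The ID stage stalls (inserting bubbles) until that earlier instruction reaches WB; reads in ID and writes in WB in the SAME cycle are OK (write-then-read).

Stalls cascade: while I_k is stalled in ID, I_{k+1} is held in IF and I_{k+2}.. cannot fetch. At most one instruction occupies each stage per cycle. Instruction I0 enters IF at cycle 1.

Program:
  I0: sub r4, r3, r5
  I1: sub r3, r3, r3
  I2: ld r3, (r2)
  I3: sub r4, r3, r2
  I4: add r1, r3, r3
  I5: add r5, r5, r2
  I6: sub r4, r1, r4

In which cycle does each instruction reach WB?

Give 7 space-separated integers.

Answer: 5 6 7 10 11 12 14

Derivation:
I0 sub r4 <- r3,r5: IF@1 ID@2 stall=0 (-) EX@3 MEM@4 WB@5
I1 sub r3 <- r3,r3: IF@2 ID@3 stall=0 (-) EX@4 MEM@5 WB@6
I2 ld r3 <- r2: IF@3 ID@4 stall=0 (-) EX@5 MEM@6 WB@7
I3 sub r4 <- r3,r2: IF@4 ID@5 stall=2 (RAW on I2.r3 (WB@7)) EX@8 MEM@9 WB@10
I4 add r1 <- r3,r3: IF@5 ID@8 stall=0 (-) EX@9 MEM@10 WB@11
I5 add r5 <- r5,r2: IF@8 ID@9 stall=0 (-) EX@10 MEM@11 WB@12
I6 sub r4 <- r1,r4: IF@9 ID@10 stall=1 (RAW on I4.r1 (WB@11)) EX@12 MEM@13 WB@14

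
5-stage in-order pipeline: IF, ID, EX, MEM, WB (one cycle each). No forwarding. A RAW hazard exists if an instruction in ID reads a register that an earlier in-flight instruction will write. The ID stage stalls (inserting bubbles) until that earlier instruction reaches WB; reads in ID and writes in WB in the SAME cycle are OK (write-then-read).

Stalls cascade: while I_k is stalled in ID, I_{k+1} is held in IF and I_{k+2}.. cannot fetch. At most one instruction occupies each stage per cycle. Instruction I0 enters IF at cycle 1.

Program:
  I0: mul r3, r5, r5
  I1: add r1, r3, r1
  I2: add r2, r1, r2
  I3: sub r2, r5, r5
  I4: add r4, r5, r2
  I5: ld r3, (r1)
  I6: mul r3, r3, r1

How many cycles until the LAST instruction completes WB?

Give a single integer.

Answer: 19

Derivation:
I0 mul r3 <- r5,r5: IF@1 ID@2 stall=0 (-) EX@3 MEM@4 WB@5
I1 add r1 <- r3,r1: IF@2 ID@3 stall=2 (RAW on I0.r3 (WB@5)) EX@6 MEM@7 WB@8
I2 add r2 <- r1,r2: IF@3 ID@6 stall=2 (RAW on I1.r1 (WB@8)) EX@9 MEM@10 WB@11
I3 sub r2 <- r5,r5: IF@6 ID@9 stall=0 (-) EX@10 MEM@11 WB@12
I4 add r4 <- r5,r2: IF@9 ID@10 stall=2 (RAW on I3.r2 (WB@12)) EX@13 MEM@14 WB@15
I5 ld r3 <- r1: IF@10 ID@13 stall=0 (-) EX@14 MEM@15 WB@16
I6 mul r3 <- r3,r1: IF@13 ID@14 stall=2 (RAW on I5.r3 (WB@16)) EX@17 MEM@18 WB@19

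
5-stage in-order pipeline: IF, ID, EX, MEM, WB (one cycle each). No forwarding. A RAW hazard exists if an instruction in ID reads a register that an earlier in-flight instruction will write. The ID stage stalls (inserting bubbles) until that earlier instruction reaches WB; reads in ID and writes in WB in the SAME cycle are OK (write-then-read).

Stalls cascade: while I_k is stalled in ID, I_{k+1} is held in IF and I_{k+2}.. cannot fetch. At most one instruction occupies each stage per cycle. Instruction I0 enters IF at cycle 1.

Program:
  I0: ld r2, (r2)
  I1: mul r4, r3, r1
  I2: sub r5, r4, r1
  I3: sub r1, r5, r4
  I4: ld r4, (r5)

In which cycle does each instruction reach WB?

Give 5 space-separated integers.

I0 ld r2 <- r2: IF@1 ID@2 stall=0 (-) EX@3 MEM@4 WB@5
I1 mul r4 <- r3,r1: IF@2 ID@3 stall=0 (-) EX@4 MEM@5 WB@6
I2 sub r5 <- r4,r1: IF@3 ID@4 stall=2 (RAW on I1.r4 (WB@6)) EX@7 MEM@8 WB@9
I3 sub r1 <- r5,r4: IF@4 ID@7 stall=2 (RAW on I2.r5 (WB@9)) EX@10 MEM@11 WB@12
I4 ld r4 <- r5: IF@7 ID@10 stall=0 (-) EX@11 MEM@12 WB@13

Answer: 5 6 9 12 13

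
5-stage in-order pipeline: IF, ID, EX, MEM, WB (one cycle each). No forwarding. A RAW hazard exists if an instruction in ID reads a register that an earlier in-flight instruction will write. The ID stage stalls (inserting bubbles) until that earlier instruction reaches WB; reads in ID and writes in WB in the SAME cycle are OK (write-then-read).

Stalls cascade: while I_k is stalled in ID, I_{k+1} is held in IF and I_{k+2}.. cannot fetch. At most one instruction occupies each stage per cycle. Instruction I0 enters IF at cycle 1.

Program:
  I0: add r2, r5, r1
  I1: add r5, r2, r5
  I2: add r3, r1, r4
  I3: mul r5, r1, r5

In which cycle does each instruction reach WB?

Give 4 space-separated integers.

I0 add r2 <- r5,r1: IF@1 ID@2 stall=0 (-) EX@3 MEM@4 WB@5
I1 add r5 <- r2,r5: IF@2 ID@3 stall=2 (RAW on I0.r2 (WB@5)) EX@6 MEM@7 WB@8
I2 add r3 <- r1,r4: IF@3 ID@6 stall=0 (-) EX@7 MEM@8 WB@9
I3 mul r5 <- r1,r5: IF@6 ID@7 stall=1 (RAW on I1.r5 (WB@8)) EX@9 MEM@10 WB@11

Answer: 5 8 9 11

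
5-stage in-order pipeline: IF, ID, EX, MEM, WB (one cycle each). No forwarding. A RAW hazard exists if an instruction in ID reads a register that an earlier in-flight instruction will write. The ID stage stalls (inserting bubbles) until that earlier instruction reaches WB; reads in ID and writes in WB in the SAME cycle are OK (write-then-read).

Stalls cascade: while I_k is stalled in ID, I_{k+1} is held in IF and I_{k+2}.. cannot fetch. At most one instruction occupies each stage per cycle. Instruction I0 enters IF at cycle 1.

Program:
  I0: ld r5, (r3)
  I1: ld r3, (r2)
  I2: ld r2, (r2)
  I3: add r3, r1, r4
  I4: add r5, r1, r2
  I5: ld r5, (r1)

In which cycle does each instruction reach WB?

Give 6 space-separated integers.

Answer: 5 6 7 8 10 11

Derivation:
I0 ld r5 <- r3: IF@1 ID@2 stall=0 (-) EX@3 MEM@4 WB@5
I1 ld r3 <- r2: IF@2 ID@3 stall=0 (-) EX@4 MEM@5 WB@6
I2 ld r2 <- r2: IF@3 ID@4 stall=0 (-) EX@5 MEM@6 WB@7
I3 add r3 <- r1,r4: IF@4 ID@5 stall=0 (-) EX@6 MEM@7 WB@8
I4 add r5 <- r1,r2: IF@5 ID@6 stall=1 (RAW on I2.r2 (WB@7)) EX@8 MEM@9 WB@10
I5 ld r5 <- r1: IF@6 ID@8 stall=0 (-) EX@9 MEM@10 WB@11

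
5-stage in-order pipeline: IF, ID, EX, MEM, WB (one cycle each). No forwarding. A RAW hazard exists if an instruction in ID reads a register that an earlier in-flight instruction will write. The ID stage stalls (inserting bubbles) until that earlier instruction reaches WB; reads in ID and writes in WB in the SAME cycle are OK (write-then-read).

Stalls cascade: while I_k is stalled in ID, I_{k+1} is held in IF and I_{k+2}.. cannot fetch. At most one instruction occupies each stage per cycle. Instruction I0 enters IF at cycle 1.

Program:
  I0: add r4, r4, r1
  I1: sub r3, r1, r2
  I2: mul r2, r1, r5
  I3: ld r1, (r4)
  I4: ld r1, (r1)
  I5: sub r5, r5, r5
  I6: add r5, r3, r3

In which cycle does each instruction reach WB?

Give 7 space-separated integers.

I0 add r4 <- r4,r1: IF@1 ID@2 stall=0 (-) EX@3 MEM@4 WB@5
I1 sub r3 <- r1,r2: IF@2 ID@3 stall=0 (-) EX@4 MEM@5 WB@6
I2 mul r2 <- r1,r5: IF@3 ID@4 stall=0 (-) EX@5 MEM@6 WB@7
I3 ld r1 <- r4: IF@4 ID@5 stall=0 (-) EX@6 MEM@7 WB@8
I4 ld r1 <- r1: IF@5 ID@6 stall=2 (RAW on I3.r1 (WB@8)) EX@9 MEM@10 WB@11
I5 sub r5 <- r5,r5: IF@6 ID@9 stall=0 (-) EX@10 MEM@11 WB@12
I6 add r5 <- r3,r3: IF@9 ID@10 stall=0 (-) EX@11 MEM@12 WB@13

Answer: 5 6 7 8 11 12 13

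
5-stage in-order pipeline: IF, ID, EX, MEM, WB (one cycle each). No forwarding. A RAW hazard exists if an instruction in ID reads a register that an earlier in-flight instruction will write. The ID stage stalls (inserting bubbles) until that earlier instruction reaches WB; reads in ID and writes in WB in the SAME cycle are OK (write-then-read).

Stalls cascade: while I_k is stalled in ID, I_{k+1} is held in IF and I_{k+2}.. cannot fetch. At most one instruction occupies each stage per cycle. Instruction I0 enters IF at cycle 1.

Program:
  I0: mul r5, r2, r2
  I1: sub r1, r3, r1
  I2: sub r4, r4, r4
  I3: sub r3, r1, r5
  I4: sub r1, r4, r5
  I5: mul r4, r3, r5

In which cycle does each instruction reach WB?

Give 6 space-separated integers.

I0 mul r5 <- r2,r2: IF@1 ID@2 stall=0 (-) EX@3 MEM@4 WB@5
I1 sub r1 <- r3,r1: IF@2 ID@3 stall=0 (-) EX@4 MEM@5 WB@6
I2 sub r4 <- r4,r4: IF@3 ID@4 stall=0 (-) EX@5 MEM@6 WB@7
I3 sub r3 <- r1,r5: IF@4 ID@5 stall=1 (RAW on I1.r1 (WB@6)) EX@7 MEM@8 WB@9
I4 sub r1 <- r4,r5: IF@5 ID@7 stall=0 (-) EX@8 MEM@9 WB@10
I5 mul r4 <- r3,r5: IF@7 ID@8 stall=1 (RAW on I3.r3 (WB@9)) EX@10 MEM@11 WB@12

Answer: 5 6 7 9 10 12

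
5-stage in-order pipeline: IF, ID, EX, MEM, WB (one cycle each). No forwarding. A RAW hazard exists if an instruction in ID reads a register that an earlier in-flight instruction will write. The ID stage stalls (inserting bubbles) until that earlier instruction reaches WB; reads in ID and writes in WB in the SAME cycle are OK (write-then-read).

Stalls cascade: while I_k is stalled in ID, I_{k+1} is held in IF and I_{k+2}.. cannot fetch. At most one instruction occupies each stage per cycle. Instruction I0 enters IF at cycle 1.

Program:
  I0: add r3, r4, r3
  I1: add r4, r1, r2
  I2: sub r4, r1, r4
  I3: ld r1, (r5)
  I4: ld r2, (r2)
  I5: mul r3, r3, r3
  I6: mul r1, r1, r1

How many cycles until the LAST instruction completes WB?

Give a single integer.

Answer: 13

Derivation:
I0 add r3 <- r4,r3: IF@1 ID@2 stall=0 (-) EX@3 MEM@4 WB@5
I1 add r4 <- r1,r2: IF@2 ID@3 stall=0 (-) EX@4 MEM@5 WB@6
I2 sub r4 <- r1,r4: IF@3 ID@4 stall=2 (RAW on I1.r4 (WB@6)) EX@7 MEM@8 WB@9
I3 ld r1 <- r5: IF@4 ID@7 stall=0 (-) EX@8 MEM@9 WB@10
I4 ld r2 <- r2: IF@7 ID@8 stall=0 (-) EX@9 MEM@10 WB@11
I5 mul r3 <- r3,r3: IF@8 ID@9 stall=0 (-) EX@10 MEM@11 WB@12
I6 mul r1 <- r1,r1: IF@9 ID@10 stall=0 (-) EX@11 MEM@12 WB@13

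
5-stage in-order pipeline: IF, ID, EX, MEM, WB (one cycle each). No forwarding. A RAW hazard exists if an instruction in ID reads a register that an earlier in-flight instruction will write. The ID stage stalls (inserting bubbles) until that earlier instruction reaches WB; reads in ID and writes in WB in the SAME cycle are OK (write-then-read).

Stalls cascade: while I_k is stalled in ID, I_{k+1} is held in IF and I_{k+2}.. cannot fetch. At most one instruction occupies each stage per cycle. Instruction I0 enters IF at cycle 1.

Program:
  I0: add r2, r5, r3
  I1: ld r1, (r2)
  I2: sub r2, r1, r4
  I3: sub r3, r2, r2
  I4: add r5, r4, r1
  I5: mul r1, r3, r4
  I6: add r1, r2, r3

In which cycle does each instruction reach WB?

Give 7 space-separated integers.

I0 add r2 <- r5,r3: IF@1 ID@2 stall=0 (-) EX@3 MEM@4 WB@5
I1 ld r1 <- r2: IF@2 ID@3 stall=2 (RAW on I0.r2 (WB@5)) EX@6 MEM@7 WB@8
I2 sub r2 <- r1,r4: IF@3 ID@6 stall=2 (RAW on I1.r1 (WB@8)) EX@9 MEM@10 WB@11
I3 sub r3 <- r2,r2: IF@6 ID@9 stall=2 (RAW on I2.r2 (WB@11)) EX@12 MEM@13 WB@14
I4 add r5 <- r4,r1: IF@9 ID@12 stall=0 (-) EX@13 MEM@14 WB@15
I5 mul r1 <- r3,r4: IF@12 ID@13 stall=1 (RAW on I3.r3 (WB@14)) EX@15 MEM@16 WB@17
I6 add r1 <- r2,r3: IF@13 ID@15 stall=0 (-) EX@16 MEM@17 WB@18

Answer: 5 8 11 14 15 17 18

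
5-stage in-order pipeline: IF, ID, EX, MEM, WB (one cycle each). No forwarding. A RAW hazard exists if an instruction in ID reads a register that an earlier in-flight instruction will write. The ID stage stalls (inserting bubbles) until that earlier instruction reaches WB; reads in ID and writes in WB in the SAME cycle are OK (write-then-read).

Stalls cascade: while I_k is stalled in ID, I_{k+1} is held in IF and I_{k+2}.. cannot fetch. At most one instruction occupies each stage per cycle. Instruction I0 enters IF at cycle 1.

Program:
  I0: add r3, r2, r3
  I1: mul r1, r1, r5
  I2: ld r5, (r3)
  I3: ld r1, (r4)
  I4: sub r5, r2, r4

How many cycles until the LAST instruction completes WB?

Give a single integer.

I0 add r3 <- r2,r3: IF@1 ID@2 stall=0 (-) EX@3 MEM@4 WB@5
I1 mul r1 <- r1,r5: IF@2 ID@3 stall=0 (-) EX@4 MEM@5 WB@6
I2 ld r5 <- r3: IF@3 ID@4 stall=1 (RAW on I0.r3 (WB@5)) EX@6 MEM@7 WB@8
I3 ld r1 <- r4: IF@4 ID@6 stall=0 (-) EX@7 MEM@8 WB@9
I4 sub r5 <- r2,r4: IF@6 ID@7 stall=0 (-) EX@8 MEM@9 WB@10

Answer: 10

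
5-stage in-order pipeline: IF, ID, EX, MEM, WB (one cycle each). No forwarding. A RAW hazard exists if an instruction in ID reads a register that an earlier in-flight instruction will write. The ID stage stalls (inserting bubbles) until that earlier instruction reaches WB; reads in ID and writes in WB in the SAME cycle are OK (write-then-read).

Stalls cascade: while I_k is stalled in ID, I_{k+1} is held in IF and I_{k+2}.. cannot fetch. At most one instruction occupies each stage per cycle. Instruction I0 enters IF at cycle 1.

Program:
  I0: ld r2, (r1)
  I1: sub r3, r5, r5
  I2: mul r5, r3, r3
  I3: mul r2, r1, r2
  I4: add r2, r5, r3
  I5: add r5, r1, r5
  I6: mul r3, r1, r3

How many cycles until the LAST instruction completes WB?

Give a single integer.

Answer: 14

Derivation:
I0 ld r2 <- r1: IF@1 ID@2 stall=0 (-) EX@3 MEM@4 WB@5
I1 sub r3 <- r5,r5: IF@2 ID@3 stall=0 (-) EX@4 MEM@5 WB@6
I2 mul r5 <- r3,r3: IF@3 ID@4 stall=2 (RAW on I1.r3 (WB@6)) EX@7 MEM@8 WB@9
I3 mul r2 <- r1,r2: IF@4 ID@7 stall=0 (-) EX@8 MEM@9 WB@10
I4 add r2 <- r5,r3: IF@7 ID@8 stall=1 (RAW on I2.r5 (WB@9)) EX@10 MEM@11 WB@12
I5 add r5 <- r1,r5: IF@8 ID@10 stall=0 (-) EX@11 MEM@12 WB@13
I6 mul r3 <- r1,r3: IF@10 ID@11 stall=0 (-) EX@12 MEM@13 WB@14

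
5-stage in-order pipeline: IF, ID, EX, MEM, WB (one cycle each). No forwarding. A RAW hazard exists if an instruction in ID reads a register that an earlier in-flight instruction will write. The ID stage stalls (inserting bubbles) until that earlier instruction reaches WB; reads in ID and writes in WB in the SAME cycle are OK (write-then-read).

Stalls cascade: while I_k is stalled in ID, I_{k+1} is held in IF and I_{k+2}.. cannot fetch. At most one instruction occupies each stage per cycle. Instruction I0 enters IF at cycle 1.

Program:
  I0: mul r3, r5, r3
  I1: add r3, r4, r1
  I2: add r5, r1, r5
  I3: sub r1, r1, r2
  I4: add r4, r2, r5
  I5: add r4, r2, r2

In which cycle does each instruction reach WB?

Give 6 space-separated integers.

I0 mul r3 <- r5,r3: IF@1 ID@2 stall=0 (-) EX@3 MEM@4 WB@5
I1 add r3 <- r4,r1: IF@2 ID@3 stall=0 (-) EX@4 MEM@5 WB@6
I2 add r5 <- r1,r5: IF@3 ID@4 stall=0 (-) EX@5 MEM@6 WB@7
I3 sub r1 <- r1,r2: IF@4 ID@5 stall=0 (-) EX@6 MEM@7 WB@8
I4 add r4 <- r2,r5: IF@5 ID@6 stall=1 (RAW on I2.r5 (WB@7)) EX@8 MEM@9 WB@10
I5 add r4 <- r2,r2: IF@6 ID@8 stall=0 (-) EX@9 MEM@10 WB@11

Answer: 5 6 7 8 10 11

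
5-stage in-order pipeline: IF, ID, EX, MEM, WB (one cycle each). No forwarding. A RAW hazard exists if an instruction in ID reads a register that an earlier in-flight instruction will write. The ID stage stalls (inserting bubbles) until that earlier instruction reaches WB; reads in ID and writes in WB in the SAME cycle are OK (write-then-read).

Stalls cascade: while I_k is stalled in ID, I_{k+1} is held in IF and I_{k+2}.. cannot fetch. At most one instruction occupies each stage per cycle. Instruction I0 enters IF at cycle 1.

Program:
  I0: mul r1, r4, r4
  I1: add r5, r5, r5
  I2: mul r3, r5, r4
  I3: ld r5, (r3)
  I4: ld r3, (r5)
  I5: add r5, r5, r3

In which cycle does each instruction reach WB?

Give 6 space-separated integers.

I0 mul r1 <- r4,r4: IF@1 ID@2 stall=0 (-) EX@3 MEM@4 WB@5
I1 add r5 <- r5,r5: IF@2 ID@3 stall=0 (-) EX@4 MEM@5 WB@6
I2 mul r3 <- r5,r4: IF@3 ID@4 stall=2 (RAW on I1.r5 (WB@6)) EX@7 MEM@8 WB@9
I3 ld r5 <- r3: IF@4 ID@7 stall=2 (RAW on I2.r3 (WB@9)) EX@10 MEM@11 WB@12
I4 ld r3 <- r5: IF@7 ID@10 stall=2 (RAW on I3.r5 (WB@12)) EX@13 MEM@14 WB@15
I5 add r5 <- r5,r3: IF@10 ID@13 stall=2 (RAW on I4.r3 (WB@15)) EX@16 MEM@17 WB@18

Answer: 5 6 9 12 15 18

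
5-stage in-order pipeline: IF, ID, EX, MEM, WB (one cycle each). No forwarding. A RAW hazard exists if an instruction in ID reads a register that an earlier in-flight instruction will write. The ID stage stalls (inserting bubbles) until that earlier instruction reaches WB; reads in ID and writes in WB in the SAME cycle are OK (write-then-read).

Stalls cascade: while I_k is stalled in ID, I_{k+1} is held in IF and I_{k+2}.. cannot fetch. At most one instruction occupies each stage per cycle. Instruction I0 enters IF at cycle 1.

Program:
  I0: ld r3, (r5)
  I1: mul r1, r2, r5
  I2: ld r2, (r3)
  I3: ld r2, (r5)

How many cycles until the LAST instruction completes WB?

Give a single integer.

I0 ld r3 <- r5: IF@1 ID@2 stall=0 (-) EX@3 MEM@4 WB@5
I1 mul r1 <- r2,r5: IF@2 ID@3 stall=0 (-) EX@4 MEM@5 WB@6
I2 ld r2 <- r3: IF@3 ID@4 stall=1 (RAW on I0.r3 (WB@5)) EX@6 MEM@7 WB@8
I3 ld r2 <- r5: IF@4 ID@6 stall=0 (-) EX@7 MEM@8 WB@9

Answer: 9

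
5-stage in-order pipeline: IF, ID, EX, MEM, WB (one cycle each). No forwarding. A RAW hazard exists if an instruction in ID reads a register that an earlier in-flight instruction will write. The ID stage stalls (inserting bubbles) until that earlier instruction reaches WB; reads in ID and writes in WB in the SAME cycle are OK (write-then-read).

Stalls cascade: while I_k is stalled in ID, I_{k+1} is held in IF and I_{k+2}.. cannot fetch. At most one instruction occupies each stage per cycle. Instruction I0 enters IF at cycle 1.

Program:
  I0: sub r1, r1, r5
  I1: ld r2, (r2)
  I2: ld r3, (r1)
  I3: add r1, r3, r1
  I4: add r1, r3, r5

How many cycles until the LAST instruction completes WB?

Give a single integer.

I0 sub r1 <- r1,r5: IF@1 ID@2 stall=0 (-) EX@3 MEM@4 WB@5
I1 ld r2 <- r2: IF@2 ID@3 stall=0 (-) EX@4 MEM@5 WB@6
I2 ld r3 <- r1: IF@3 ID@4 stall=1 (RAW on I0.r1 (WB@5)) EX@6 MEM@7 WB@8
I3 add r1 <- r3,r1: IF@4 ID@6 stall=2 (RAW on I2.r3 (WB@8)) EX@9 MEM@10 WB@11
I4 add r1 <- r3,r5: IF@6 ID@9 stall=0 (-) EX@10 MEM@11 WB@12

Answer: 12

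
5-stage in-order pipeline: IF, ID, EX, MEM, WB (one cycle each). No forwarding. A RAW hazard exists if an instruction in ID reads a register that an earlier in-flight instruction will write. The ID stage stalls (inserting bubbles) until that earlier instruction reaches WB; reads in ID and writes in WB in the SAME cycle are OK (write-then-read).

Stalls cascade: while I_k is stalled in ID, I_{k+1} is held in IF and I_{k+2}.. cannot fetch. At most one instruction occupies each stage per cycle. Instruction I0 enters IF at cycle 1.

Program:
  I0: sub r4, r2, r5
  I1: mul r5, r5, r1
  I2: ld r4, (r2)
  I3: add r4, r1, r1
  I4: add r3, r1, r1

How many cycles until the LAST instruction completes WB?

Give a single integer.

Answer: 9

Derivation:
I0 sub r4 <- r2,r5: IF@1 ID@2 stall=0 (-) EX@3 MEM@4 WB@5
I1 mul r5 <- r5,r1: IF@2 ID@3 stall=0 (-) EX@4 MEM@5 WB@6
I2 ld r4 <- r2: IF@3 ID@4 stall=0 (-) EX@5 MEM@6 WB@7
I3 add r4 <- r1,r1: IF@4 ID@5 stall=0 (-) EX@6 MEM@7 WB@8
I4 add r3 <- r1,r1: IF@5 ID@6 stall=0 (-) EX@7 MEM@8 WB@9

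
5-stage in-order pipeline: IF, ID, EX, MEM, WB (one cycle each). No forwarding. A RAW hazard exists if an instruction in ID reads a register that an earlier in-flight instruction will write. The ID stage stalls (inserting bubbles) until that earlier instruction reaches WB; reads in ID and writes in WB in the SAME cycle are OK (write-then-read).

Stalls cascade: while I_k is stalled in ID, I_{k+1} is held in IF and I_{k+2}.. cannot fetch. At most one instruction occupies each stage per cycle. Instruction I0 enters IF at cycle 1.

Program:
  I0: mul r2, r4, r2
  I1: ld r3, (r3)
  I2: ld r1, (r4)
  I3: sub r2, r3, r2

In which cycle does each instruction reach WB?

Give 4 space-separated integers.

I0 mul r2 <- r4,r2: IF@1 ID@2 stall=0 (-) EX@3 MEM@4 WB@5
I1 ld r3 <- r3: IF@2 ID@3 stall=0 (-) EX@4 MEM@5 WB@6
I2 ld r1 <- r4: IF@3 ID@4 stall=0 (-) EX@5 MEM@6 WB@7
I3 sub r2 <- r3,r2: IF@4 ID@5 stall=1 (RAW on I1.r3 (WB@6)) EX@7 MEM@8 WB@9

Answer: 5 6 7 9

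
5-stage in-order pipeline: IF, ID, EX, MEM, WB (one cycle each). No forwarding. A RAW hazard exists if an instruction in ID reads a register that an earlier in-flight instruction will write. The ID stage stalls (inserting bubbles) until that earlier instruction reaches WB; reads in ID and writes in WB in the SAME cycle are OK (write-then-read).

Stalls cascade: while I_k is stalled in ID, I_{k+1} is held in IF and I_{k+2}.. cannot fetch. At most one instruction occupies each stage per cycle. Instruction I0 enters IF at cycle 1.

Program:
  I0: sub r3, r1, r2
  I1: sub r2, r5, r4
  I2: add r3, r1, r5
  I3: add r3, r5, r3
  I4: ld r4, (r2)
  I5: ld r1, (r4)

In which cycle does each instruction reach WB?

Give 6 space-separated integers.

Answer: 5 6 7 10 11 14

Derivation:
I0 sub r3 <- r1,r2: IF@1 ID@2 stall=0 (-) EX@3 MEM@4 WB@5
I1 sub r2 <- r5,r4: IF@2 ID@3 stall=0 (-) EX@4 MEM@5 WB@6
I2 add r3 <- r1,r5: IF@3 ID@4 stall=0 (-) EX@5 MEM@6 WB@7
I3 add r3 <- r5,r3: IF@4 ID@5 stall=2 (RAW on I2.r3 (WB@7)) EX@8 MEM@9 WB@10
I4 ld r4 <- r2: IF@5 ID@8 stall=0 (-) EX@9 MEM@10 WB@11
I5 ld r1 <- r4: IF@8 ID@9 stall=2 (RAW on I4.r4 (WB@11)) EX@12 MEM@13 WB@14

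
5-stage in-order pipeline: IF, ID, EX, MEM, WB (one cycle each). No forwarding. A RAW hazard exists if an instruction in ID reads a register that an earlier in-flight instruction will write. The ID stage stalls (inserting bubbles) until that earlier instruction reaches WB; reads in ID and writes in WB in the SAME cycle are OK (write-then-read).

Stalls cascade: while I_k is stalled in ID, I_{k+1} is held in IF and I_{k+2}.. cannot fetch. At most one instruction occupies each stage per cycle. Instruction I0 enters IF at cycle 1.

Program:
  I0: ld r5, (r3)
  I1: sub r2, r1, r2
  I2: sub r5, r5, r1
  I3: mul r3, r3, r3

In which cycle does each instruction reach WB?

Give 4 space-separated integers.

Answer: 5 6 8 9

Derivation:
I0 ld r5 <- r3: IF@1 ID@2 stall=0 (-) EX@3 MEM@4 WB@5
I1 sub r2 <- r1,r2: IF@2 ID@3 stall=0 (-) EX@4 MEM@5 WB@6
I2 sub r5 <- r5,r1: IF@3 ID@4 stall=1 (RAW on I0.r5 (WB@5)) EX@6 MEM@7 WB@8
I3 mul r3 <- r3,r3: IF@4 ID@6 stall=0 (-) EX@7 MEM@8 WB@9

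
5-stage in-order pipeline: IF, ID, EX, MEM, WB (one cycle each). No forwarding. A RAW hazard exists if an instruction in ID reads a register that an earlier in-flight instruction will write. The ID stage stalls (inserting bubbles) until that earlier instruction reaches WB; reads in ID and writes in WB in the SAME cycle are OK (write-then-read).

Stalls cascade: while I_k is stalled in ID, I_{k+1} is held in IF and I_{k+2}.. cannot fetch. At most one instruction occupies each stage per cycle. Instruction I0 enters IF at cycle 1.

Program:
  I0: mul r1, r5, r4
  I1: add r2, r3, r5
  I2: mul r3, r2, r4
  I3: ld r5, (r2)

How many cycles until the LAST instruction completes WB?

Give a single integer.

I0 mul r1 <- r5,r4: IF@1 ID@2 stall=0 (-) EX@3 MEM@4 WB@5
I1 add r2 <- r3,r5: IF@2 ID@3 stall=0 (-) EX@4 MEM@5 WB@6
I2 mul r3 <- r2,r4: IF@3 ID@4 stall=2 (RAW on I1.r2 (WB@6)) EX@7 MEM@8 WB@9
I3 ld r5 <- r2: IF@4 ID@7 stall=0 (-) EX@8 MEM@9 WB@10

Answer: 10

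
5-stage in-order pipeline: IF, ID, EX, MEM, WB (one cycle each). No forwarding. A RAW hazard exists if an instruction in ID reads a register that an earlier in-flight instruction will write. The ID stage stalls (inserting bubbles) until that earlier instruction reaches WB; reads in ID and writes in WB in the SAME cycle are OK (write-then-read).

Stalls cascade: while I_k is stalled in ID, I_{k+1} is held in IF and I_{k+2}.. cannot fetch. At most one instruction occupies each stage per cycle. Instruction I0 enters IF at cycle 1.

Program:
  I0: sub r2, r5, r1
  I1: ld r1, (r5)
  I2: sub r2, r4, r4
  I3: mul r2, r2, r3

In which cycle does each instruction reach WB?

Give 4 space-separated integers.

I0 sub r2 <- r5,r1: IF@1 ID@2 stall=0 (-) EX@3 MEM@4 WB@5
I1 ld r1 <- r5: IF@2 ID@3 stall=0 (-) EX@4 MEM@5 WB@6
I2 sub r2 <- r4,r4: IF@3 ID@4 stall=0 (-) EX@5 MEM@6 WB@7
I3 mul r2 <- r2,r3: IF@4 ID@5 stall=2 (RAW on I2.r2 (WB@7)) EX@8 MEM@9 WB@10

Answer: 5 6 7 10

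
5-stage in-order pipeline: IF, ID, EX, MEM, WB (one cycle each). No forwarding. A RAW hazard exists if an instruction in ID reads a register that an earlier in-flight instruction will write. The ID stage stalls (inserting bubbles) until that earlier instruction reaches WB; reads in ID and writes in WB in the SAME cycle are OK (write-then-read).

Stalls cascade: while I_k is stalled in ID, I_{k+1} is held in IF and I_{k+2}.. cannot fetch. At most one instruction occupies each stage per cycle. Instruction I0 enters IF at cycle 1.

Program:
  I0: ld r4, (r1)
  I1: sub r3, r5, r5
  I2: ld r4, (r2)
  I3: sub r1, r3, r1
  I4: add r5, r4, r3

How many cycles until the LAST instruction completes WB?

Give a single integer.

I0 ld r4 <- r1: IF@1 ID@2 stall=0 (-) EX@3 MEM@4 WB@5
I1 sub r3 <- r5,r5: IF@2 ID@3 stall=0 (-) EX@4 MEM@5 WB@6
I2 ld r4 <- r2: IF@3 ID@4 stall=0 (-) EX@5 MEM@6 WB@7
I3 sub r1 <- r3,r1: IF@4 ID@5 stall=1 (RAW on I1.r3 (WB@6)) EX@7 MEM@8 WB@9
I4 add r5 <- r4,r3: IF@5 ID@7 stall=0 (-) EX@8 MEM@9 WB@10

Answer: 10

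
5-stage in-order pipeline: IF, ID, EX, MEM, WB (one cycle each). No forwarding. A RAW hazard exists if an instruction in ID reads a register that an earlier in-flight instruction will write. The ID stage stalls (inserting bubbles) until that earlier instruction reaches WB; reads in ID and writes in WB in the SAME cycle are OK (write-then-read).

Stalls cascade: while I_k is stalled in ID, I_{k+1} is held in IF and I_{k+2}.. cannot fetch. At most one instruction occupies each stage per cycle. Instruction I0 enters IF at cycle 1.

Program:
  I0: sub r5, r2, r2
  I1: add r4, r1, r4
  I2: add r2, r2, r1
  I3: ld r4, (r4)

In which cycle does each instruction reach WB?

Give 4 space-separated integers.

I0 sub r5 <- r2,r2: IF@1 ID@2 stall=0 (-) EX@3 MEM@4 WB@5
I1 add r4 <- r1,r4: IF@2 ID@3 stall=0 (-) EX@4 MEM@5 WB@6
I2 add r2 <- r2,r1: IF@3 ID@4 stall=0 (-) EX@5 MEM@6 WB@7
I3 ld r4 <- r4: IF@4 ID@5 stall=1 (RAW on I1.r4 (WB@6)) EX@7 MEM@8 WB@9

Answer: 5 6 7 9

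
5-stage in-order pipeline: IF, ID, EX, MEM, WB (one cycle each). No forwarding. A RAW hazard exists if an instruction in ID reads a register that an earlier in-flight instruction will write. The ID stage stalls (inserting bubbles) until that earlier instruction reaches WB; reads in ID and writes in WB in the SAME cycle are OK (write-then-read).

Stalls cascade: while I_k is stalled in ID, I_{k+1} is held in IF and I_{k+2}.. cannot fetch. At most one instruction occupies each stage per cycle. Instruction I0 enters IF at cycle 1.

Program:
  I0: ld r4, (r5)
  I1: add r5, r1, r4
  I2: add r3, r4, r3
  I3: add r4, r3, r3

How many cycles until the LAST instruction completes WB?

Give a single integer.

Answer: 12

Derivation:
I0 ld r4 <- r5: IF@1 ID@2 stall=0 (-) EX@3 MEM@4 WB@5
I1 add r5 <- r1,r4: IF@2 ID@3 stall=2 (RAW on I0.r4 (WB@5)) EX@6 MEM@7 WB@8
I2 add r3 <- r4,r3: IF@3 ID@6 stall=0 (-) EX@7 MEM@8 WB@9
I3 add r4 <- r3,r3: IF@6 ID@7 stall=2 (RAW on I2.r3 (WB@9)) EX@10 MEM@11 WB@12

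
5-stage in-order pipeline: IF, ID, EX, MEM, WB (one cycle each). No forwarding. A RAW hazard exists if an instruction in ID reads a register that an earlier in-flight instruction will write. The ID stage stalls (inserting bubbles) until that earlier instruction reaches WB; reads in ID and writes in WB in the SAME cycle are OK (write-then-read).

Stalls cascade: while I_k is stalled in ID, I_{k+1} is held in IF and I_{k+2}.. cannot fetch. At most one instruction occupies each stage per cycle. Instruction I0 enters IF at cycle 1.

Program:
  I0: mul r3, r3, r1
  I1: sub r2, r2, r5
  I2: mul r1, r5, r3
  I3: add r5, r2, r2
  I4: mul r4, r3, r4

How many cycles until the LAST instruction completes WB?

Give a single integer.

I0 mul r3 <- r3,r1: IF@1 ID@2 stall=0 (-) EX@3 MEM@4 WB@5
I1 sub r2 <- r2,r5: IF@2 ID@3 stall=0 (-) EX@4 MEM@5 WB@6
I2 mul r1 <- r5,r3: IF@3 ID@4 stall=1 (RAW on I0.r3 (WB@5)) EX@6 MEM@7 WB@8
I3 add r5 <- r2,r2: IF@4 ID@6 stall=0 (-) EX@7 MEM@8 WB@9
I4 mul r4 <- r3,r4: IF@6 ID@7 stall=0 (-) EX@8 MEM@9 WB@10

Answer: 10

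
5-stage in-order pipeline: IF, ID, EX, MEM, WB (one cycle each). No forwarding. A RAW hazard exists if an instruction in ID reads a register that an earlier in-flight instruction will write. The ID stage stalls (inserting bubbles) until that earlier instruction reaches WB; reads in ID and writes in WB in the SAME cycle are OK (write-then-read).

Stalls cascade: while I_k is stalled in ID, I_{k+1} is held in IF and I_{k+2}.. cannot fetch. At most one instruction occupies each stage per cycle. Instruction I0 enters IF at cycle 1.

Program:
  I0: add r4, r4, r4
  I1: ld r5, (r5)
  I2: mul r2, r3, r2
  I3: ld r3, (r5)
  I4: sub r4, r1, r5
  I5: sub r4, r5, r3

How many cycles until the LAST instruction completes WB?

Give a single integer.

Answer: 12

Derivation:
I0 add r4 <- r4,r4: IF@1 ID@2 stall=0 (-) EX@3 MEM@4 WB@5
I1 ld r5 <- r5: IF@2 ID@3 stall=0 (-) EX@4 MEM@5 WB@6
I2 mul r2 <- r3,r2: IF@3 ID@4 stall=0 (-) EX@5 MEM@6 WB@7
I3 ld r3 <- r5: IF@4 ID@5 stall=1 (RAW on I1.r5 (WB@6)) EX@7 MEM@8 WB@9
I4 sub r4 <- r1,r5: IF@5 ID@7 stall=0 (-) EX@8 MEM@9 WB@10
I5 sub r4 <- r5,r3: IF@7 ID@8 stall=1 (RAW on I3.r3 (WB@9)) EX@10 MEM@11 WB@12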